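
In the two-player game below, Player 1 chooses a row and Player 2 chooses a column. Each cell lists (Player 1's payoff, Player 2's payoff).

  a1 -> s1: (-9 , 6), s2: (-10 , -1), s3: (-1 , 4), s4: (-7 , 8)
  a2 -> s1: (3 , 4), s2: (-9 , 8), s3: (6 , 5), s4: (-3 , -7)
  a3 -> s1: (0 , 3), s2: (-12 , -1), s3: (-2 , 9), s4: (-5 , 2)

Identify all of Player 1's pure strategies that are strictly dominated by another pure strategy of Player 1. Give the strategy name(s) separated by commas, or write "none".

a1: dominated, since a2 does at least as well everywhere (s1: 3>-9, s2: -9>-10, s3: 6>-1, s4: -3>-7).
a2: no other strategy beats it everywhere (a1 at s1 (3>-9); a3 at s1 (3>0)).
a3 is strictly dominated by a2 (s1: 3>0, s2: -9>-12, s3: 6>-2, s4: -3>-5).

a1, a3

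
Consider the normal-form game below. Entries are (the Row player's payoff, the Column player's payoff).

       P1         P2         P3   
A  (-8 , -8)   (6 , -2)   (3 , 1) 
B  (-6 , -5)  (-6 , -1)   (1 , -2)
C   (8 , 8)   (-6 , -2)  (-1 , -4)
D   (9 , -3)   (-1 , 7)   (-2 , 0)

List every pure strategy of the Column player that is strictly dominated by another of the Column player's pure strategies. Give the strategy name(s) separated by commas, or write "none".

P1 is not dominated — it holds its own against P2 at C (8>-2); P3 at C (8>-4).
Nothing dominates P2: P1 at A (-2>-8); P3 at B (-1>-2).
Nothing dominates P3: P1 at A (1>-8); P2 at A (1>-2).

none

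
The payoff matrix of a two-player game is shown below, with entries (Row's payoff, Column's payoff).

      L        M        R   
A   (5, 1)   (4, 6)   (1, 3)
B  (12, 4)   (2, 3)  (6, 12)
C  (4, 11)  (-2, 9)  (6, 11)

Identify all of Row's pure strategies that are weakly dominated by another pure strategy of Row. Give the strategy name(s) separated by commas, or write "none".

Nothing dominates A: B at M (4>2); C at L (5>4).
B is not dominated — it holds its own against A at L (12>5); C at L (12>4).
C is weakly dominated by B (L: 12>4, M: 2>-2, R: 6=6).

C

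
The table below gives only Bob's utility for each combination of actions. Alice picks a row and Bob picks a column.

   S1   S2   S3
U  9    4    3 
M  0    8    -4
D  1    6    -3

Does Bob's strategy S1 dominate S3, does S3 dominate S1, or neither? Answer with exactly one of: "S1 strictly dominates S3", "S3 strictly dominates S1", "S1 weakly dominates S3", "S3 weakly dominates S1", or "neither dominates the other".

S1 strictly dominates S3

Compare S1 to S3 across each opponent action: U: 9>3, M: 0>-4, D: 1>-3.
Every comparison favours S1, so S1 strictly dominates S3.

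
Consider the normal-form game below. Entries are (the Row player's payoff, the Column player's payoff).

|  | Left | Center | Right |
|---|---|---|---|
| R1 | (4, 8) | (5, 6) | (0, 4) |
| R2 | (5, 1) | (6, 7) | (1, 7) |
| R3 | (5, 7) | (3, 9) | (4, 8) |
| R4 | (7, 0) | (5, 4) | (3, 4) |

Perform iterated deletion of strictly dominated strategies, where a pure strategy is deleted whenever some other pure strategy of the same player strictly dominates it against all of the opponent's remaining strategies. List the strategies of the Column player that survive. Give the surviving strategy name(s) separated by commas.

Row R1 is eliminated: R2 beats it against every remaining column (Left: 5>4, Center: 6>5, Right: 1>0).
For the Column player, Center strictly dominates Left on the remaining rows (R2: 7>1, R3: 9>7, R4: 4>0); eliminate Left.
Among the remaining strategies, none is strictly dominated by another pure strategy of the same player, so the elimination stops.
Surviving strategies — the Row player: {R2, R3, R4}; the Column player: {Center, Right}.

Center, Right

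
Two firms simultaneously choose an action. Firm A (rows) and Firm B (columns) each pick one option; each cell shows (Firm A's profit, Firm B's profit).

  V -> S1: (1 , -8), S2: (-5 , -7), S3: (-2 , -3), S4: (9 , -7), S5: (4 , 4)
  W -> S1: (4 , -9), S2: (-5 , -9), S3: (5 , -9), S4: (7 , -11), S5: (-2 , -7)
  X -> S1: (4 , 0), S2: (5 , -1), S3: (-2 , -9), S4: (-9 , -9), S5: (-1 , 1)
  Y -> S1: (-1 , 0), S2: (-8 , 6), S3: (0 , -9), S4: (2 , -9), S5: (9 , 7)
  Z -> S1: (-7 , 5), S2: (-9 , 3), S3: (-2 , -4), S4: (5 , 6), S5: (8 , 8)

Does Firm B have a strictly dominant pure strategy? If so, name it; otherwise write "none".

S5 vs S1: V: 4>-8, W: -7>-9, X: 1>0, Y: 7>0, Z: 8>5.
S5 vs S2: V: 4>-7, W: -7>-9, X: 1>-1, Y: 7>6, Z: 8>3.
S5 vs S3: V: 4>-3, W: -7>-9, X: 1>-9, Y: 7>-9, Z: 8>-4.
S5 vs S4: V: 4>-7, W: -7>-11, X: 1>-9, Y: 7>-9, Z: 8>6.
S5 strictly beats every other strategy against every opponent action, so it is strictly dominant.

S5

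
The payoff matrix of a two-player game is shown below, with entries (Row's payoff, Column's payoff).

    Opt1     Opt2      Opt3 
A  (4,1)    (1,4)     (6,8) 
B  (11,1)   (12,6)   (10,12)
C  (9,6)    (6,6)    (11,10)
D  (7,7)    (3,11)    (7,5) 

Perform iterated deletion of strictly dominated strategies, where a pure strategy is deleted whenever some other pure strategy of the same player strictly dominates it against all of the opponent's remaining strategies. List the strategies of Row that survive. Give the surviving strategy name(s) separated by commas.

C

Row A is eliminated: B beats it against every remaining column (Opt1: 11>4, Opt2: 12>1, Opt3: 10>6).
Row D is eliminated: B beats it against every remaining column (Opt1: 11>7, Opt2: 12>3, Opt3: 10>7).
Column's strategy Opt1 is strictly dominated by Opt3 (B: 12>1, C: 10>6) and is removed.
For Column, Opt3 strictly dominates Opt2 on the remaining rows (B: 12>6, C: 10>6); eliminate Opt2.
For Row, C strictly dominates B on the remaining columns (Opt3: 11>10); eliminate B.
Among the remaining strategies, none is strictly dominated by another pure strategy of the same player, so the elimination stops.
Surviving strategies — Row: {C}; Column: {Opt3}.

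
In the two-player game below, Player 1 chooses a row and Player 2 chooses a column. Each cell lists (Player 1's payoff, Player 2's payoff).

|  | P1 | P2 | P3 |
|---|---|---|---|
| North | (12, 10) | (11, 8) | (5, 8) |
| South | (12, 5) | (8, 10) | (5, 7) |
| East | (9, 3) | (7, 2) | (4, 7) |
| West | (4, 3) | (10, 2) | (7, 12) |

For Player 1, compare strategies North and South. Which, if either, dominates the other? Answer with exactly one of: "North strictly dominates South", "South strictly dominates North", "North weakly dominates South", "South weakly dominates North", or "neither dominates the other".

North weakly dominates South

Compare North to South across each opponent action: P1: 12=12, P2: 11>8, P3: 5=5.
North is at least as good everywhere and strictly better somewhere (tied only at P1, P3), so North weakly but not strictly dominates South.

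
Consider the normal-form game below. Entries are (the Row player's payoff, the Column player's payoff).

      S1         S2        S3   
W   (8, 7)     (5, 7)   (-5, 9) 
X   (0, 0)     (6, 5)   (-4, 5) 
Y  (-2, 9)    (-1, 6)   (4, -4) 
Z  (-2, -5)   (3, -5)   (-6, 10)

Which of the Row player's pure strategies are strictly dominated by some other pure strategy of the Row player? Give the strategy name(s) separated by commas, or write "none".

Z

Nothing dominates W: X at S1 (8>0); Y at S1 (8>-2); Z at S1 (8>-2).
X: no other strategy beats it everywhere (W at S2 (6>5); Y at S1 (0>-2); Z at S1 (0>-2)).
Nothing dominates Y: W at S3 (4>-5); X at S3 (4>-4); Z at S1 (-2=-2).
Z is strictly dominated by W (S1: 8>-2, S2: 5>3, S3: -5>-6).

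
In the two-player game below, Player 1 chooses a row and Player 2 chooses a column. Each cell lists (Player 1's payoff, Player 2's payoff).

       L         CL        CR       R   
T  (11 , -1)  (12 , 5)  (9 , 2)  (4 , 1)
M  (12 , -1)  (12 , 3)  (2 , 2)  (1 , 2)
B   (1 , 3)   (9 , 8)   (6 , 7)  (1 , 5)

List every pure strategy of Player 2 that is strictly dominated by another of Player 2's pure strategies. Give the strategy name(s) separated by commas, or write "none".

CL strictly dominates L — T: 5>-1, M: 3>-1, B: 8>3.
Nothing dominates CL: L at T (5>-1); CR at T (5>2); R at T (5>1).
CR is strictly dominated by CL (T: 5>2, M: 3>2, B: 8>7).
R: dominated, since CL does at least as well everywhere (T: 5>1, M: 3>2, B: 8>5).

L, CR, R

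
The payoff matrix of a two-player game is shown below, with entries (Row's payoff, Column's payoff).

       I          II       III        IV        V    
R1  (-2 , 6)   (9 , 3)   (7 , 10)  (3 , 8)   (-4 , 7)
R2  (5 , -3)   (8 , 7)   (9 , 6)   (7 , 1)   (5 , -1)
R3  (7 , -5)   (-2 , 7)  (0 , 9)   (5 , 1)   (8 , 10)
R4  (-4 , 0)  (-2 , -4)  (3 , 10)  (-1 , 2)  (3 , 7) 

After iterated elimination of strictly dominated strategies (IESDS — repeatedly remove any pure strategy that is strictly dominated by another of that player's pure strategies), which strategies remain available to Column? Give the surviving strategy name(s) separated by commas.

Row R4 is eliminated: R2 beats it against every remaining column (I: 5>-4, II: 8>-2, III: 9>3, IV: 7>-1, V: 5>3).
Column's strategy I is strictly dominated by III (R1: 10>6, R2: 6>-3, R3: 9>-5) and is removed.
For Column, III strictly dominates IV on the remaining rows (R1: 10>8, R2: 6>1, R3: 9>1); eliminate IV.
Among the remaining strategies, none is strictly dominated by another pure strategy of the same player, so the elimination stops.
Surviving strategies — Row: {R1, R2, R3}; Column: {II, III, V}.

II, III, V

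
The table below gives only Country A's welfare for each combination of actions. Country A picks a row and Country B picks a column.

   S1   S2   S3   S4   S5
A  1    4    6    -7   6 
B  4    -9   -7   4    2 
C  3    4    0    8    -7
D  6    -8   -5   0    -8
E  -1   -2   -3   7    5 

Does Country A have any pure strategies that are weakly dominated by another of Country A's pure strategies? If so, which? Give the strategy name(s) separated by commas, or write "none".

Nothing dominates A: B at S2 (4>-9); C at S3 (6>0); D at S2 (4>-8); E at S1 (1>-1).
Nothing dominates B: A at S1 (4>1); C at S1 (4>3); D at S4 (4>0); E at S1 (4>-1).
C is not dominated — it holds its own against A at S1 (3>1); B at S2 (4>-9); D at S2 (4>-8); E at S1 (3>-1).
D: no other strategy beats it everywhere (A at S1 (6>1); B at S1 (6>4); C at S1 (6>3); E at S1 (6>-1)).
E: no other strategy beats it everywhere (A at S4 (7>-7); B at S2 (-2>-9); C at S5 (5>-7); D at S2 (-2>-8)).

none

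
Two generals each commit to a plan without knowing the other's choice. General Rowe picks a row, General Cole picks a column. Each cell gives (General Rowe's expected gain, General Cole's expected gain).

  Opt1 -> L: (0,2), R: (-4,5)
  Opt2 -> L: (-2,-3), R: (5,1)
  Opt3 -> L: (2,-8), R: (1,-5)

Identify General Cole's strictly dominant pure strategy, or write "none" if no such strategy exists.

R

R vs L: Opt1: 5>2, Opt2: 1>-3, Opt3: -5>-8.
R strictly beats every other strategy against every opponent action, so it is strictly dominant.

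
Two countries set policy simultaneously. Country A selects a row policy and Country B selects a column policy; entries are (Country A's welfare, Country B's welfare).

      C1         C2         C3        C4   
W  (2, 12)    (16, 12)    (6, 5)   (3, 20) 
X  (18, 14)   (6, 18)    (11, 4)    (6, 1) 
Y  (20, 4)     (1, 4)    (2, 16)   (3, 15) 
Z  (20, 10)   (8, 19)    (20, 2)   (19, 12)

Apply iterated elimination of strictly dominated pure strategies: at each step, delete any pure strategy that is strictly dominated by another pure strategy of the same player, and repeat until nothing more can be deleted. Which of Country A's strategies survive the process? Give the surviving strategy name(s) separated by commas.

Country A's strategy X is strictly dominated by Z (C1: 20>18, C2: 8>6, C3: 20>11, C4: 19>6) and is removed.
Column C1 is eliminated: C4 beats it against every remaining row (W: 20>12, Y: 15>4, Z: 12>10).
Country A's strategy Y is strictly dominated by Z (C2: 8>1, C3: 20>2, C4: 19>3) and is removed.
For Country B, C2 strictly dominates C3 on the remaining rows (W: 12>5, Z: 19>2); eliminate C3.
Among the remaining strategies, none is strictly dominated by another pure strategy of the same player, so the elimination stops.
Surviving strategies — Country A: {W, Z}; Country B: {C2, C4}.

W, Z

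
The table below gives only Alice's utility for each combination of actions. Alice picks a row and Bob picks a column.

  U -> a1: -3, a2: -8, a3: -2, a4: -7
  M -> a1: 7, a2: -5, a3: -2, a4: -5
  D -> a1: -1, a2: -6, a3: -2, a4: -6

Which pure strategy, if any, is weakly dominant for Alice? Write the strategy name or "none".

M

M vs U: a1: 7>-3, a2: -5>-8, a3: -2=-2, a4: -5>-7.
M vs D: a1: 7>-1, a2: -5>-6, a3: -2=-2, a4: -5>-6.
M is at least as good as every other strategy against every opponent action, so it is weakly dominant.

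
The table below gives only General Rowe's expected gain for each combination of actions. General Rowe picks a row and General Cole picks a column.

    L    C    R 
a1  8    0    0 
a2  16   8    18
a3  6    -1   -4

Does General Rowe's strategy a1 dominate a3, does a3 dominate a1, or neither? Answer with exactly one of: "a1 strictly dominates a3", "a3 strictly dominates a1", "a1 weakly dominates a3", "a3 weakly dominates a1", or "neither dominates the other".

Compare a1 to a3 across every action of General Cole: L: 8>6, C: 0>-1, R: 0>-4.
Every comparison favours a1, so a1 strictly dominates a3.

a1 strictly dominates a3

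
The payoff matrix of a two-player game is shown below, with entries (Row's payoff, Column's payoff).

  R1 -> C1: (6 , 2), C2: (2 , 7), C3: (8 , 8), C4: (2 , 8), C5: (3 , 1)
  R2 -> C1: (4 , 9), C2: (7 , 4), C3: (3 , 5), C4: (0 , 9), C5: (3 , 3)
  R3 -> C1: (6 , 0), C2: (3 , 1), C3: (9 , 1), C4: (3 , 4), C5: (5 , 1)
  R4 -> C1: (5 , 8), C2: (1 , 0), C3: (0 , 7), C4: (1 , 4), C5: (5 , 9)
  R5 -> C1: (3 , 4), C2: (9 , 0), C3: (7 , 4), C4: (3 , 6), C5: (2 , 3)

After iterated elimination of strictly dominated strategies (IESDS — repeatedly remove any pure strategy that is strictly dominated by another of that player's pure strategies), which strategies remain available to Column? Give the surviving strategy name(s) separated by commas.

For Column, C4 strictly dominates C2 on the remaining rows (R1: 8>7, R2: 9>4, R3: 4>1, R4: 4>0, R5: 6>0); eliminate C2.
Row R2 is eliminated: R3 beats it against every remaining column (C1: 6>4, C3: 9>3, C4: 3>0, C5: 5>3).
Among the remaining strategies, none is strictly dominated by another pure strategy of the same player, so the elimination stops.
Surviving strategies — Row: {R1, R3, R4, R5}; Column: {C1, C3, C4, C5}.

C1, C3, C4, C5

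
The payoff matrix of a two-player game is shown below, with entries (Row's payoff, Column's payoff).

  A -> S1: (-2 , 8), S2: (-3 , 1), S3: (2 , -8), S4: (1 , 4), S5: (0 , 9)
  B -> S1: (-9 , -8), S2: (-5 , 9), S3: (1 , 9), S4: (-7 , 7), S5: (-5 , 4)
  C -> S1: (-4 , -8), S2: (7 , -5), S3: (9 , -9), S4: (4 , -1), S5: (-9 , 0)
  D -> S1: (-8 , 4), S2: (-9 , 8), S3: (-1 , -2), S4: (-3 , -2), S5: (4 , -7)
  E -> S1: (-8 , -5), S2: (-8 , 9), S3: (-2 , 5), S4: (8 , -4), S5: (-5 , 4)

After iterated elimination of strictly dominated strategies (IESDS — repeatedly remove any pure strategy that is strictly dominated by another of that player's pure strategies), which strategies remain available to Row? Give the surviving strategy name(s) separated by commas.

A, C, D, E

Row B is eliminated: A beats it against every remaining column (S1: -2>-9, S2: -3>-5, S3: 2>1, S4: 1>-7, S5: 0>-5).
Column S3 is eliminated: S2 beats it against every remaining row (A: 1>-8, C: -5>-9, D: 8>-2, E: 9>5).
Among the remaining strategies, none is strictly dominated by another pure strategy of the same player, so the elimination stops.
Surviving strategies — Row: {A, C, D, E}; Column: {S1, S2, S4, S5}.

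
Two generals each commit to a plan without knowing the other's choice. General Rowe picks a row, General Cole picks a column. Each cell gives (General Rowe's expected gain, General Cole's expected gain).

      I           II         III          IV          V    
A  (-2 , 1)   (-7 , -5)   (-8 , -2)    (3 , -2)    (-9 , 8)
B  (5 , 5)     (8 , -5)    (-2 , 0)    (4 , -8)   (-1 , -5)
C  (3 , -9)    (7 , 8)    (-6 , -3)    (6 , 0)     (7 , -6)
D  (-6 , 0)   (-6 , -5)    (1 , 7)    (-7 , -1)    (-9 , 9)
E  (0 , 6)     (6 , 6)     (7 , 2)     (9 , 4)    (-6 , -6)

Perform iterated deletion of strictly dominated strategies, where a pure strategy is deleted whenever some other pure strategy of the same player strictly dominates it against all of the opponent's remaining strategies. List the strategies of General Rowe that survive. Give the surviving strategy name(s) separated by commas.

B

Row A is eliminated: B beats it against every remaining column (I: 5>-2, II: 8>-7, III: -2>-8, IV: 4>3, V: -1>-9).
Row D is eliminated: E beats it against every remaining column (I: 0>-6, II: 6>-6, III: 7>1, IV: 9>-7, V: -6>-9).
For General Cole, II strictly dominates IV on the remaining rows (B: -5>-8, C: 8>0, E: 6>4); eliminate IV.
General Cole's strategy V is strictly dominated by III (B: 0>-5, C: -3>-6, E: 2>-6) and is removed.
Row C is eliminated: B beats it against every remaining column (I: 5>3, II: 8>7, III: -2>-6).
Column III is eliminated: I beats it against every remaining row (B: 5>0, E: 6>2).
For General Rowe, B strictly dominates E on the remaining columns (I: 5>0, II: 8>6); eliminate E.
For General Cole, I strictly dominates II on the remaining rows (B: 5>-5); eliminate II.
Among the remaining strategies, none is strictly dominated by another pure strategy of the same player, so the elimination stops.
Surviving strategies — General Rowe: {B}; General Cole: {I}.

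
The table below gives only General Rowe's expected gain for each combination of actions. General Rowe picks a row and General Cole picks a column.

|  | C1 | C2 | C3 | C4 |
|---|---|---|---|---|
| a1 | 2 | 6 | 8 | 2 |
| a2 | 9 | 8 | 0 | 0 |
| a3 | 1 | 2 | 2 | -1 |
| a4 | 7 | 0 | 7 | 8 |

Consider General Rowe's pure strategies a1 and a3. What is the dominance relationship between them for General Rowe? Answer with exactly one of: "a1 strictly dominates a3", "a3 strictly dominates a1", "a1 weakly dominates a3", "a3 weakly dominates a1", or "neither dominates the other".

a1's payoffs vs a3's, by General Cole's action — C1: 2>1, C2: 6>2, C3: 8>2, C4: 2>-1.
a1 gives a strictly higher payoff against each opponent action, so a1 strictly dominates a3.

a1 strictly dominates a3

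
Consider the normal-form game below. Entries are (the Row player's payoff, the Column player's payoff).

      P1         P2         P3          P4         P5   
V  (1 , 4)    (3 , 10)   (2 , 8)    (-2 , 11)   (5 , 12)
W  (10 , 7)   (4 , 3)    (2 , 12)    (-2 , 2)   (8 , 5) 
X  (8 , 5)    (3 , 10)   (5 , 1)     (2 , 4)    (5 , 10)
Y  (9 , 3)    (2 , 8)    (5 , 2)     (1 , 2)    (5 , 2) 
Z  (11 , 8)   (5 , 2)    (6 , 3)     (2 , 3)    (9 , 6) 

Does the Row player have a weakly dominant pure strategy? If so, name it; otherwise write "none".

Z

Z vs V: P1: 11>1, P2: 5>3, P3: 6>2, P4: 2>-2, P5: 9>5.
Z vs W: P1: 11>10, P2: 5>4, P3: 6>2, P4: 2>-2, P5: 9>8.
Z vs X: P1: 11>8, P2: 5>3, P3: 6>5, P4: 2=2, P5: 9>5.
Z vs Y: P1: 11>9, P2: 5>2, P3: 6>5, P4: 2>1, P5: 9>5.
Z is at least as good as every other strategy against every opponent action, so it is weakly dominant.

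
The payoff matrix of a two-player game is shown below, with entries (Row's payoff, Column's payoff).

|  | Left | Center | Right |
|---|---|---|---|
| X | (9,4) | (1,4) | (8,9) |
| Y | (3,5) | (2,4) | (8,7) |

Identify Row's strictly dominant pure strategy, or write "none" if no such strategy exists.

none

X fails to dominate Y at Center (1<2).
Y fails to dominate X at Left (3<9).
No single strategy dominates all the others.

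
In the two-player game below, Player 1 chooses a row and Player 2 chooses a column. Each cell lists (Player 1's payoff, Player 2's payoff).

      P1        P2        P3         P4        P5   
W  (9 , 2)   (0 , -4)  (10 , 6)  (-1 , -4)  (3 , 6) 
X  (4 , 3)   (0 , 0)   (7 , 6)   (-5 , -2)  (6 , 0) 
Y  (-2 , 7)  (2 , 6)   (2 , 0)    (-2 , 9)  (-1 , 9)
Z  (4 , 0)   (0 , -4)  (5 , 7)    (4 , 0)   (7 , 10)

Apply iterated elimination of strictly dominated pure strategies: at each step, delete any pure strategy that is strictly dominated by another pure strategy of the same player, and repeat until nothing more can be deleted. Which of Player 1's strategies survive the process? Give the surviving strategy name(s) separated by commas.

Player 2's strategy P2 is strictly dominated by P1 (W: 2>-4, X: 3>0, Y: 7>6, Z: 0>-4) and is removed.
Player 1's strategy Y is strictly dominated by W (P1: 9>-2, P3: 10>2, P4: -1>-2, P5: 3>-1) and is removed.
For Player 2, P3 strictly dominates P1 on the remaining rows (W: 6>2, X: 6>3, Z: 7>0); eliminate P1.
For Player 2, P3 strictly dominates P4 on the remaining rows (W: 6>-4, X: 6>-2, Z: 7>0); eliminate P4.
Among the remaining strategies, none is strictly dominated by another pure strategy of the same player, so the elimination stops.
Surviving strategies — Player 1: {W, X, Z}; Player 2: {P3, P5}.

W, X, Z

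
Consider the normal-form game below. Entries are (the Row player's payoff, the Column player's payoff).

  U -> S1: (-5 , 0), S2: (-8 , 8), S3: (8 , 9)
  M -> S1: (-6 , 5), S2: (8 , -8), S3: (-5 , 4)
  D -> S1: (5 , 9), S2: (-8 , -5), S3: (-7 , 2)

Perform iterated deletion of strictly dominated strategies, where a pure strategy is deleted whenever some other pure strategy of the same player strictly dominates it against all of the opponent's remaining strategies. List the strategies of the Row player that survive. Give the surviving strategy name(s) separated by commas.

U, D

For the Column player, S3 strictly dominates S2 on the remaining rows (U: 9>8, M: 4>-8, D: 2>-5); eliminate S2.
Row M is eliminated: U beats it against every remaining column (S1: -5>-6, S3: 8>-5).
Among the remaining strategies, none is strictly dominated by another pure strategy of the same player, so the elimination stops.
Surviving strategies — the Row player: {U, D}; the Column player: {S1, S3}.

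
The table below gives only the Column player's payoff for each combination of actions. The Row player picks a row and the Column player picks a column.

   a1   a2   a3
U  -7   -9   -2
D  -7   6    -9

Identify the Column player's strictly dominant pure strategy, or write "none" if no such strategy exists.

none

a1 fails to dominate a2 at D (-7<6).
a2 fails to dominate a1 at U (-9<-7).
a3 fails to dominate a1 at D (-9<-7).
No single strategy dominates all the others.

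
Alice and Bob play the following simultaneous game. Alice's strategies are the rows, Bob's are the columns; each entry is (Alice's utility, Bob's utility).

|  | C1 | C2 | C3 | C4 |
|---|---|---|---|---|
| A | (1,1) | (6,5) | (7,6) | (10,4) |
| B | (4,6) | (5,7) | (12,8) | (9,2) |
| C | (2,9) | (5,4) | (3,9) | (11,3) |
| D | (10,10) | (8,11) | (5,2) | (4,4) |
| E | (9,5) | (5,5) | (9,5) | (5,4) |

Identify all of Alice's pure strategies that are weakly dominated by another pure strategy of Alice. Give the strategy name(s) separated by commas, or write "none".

none

A is not dominated — it holds its own against B at C2 (6>5); C at C2 (6>5); D at C3 (7>5); E at C2 (6>5).
Nothing dominates B: A at C1 (4>1); C at C1 (4>2); D at C3 (12>5); E at C3 (12>9).
Nothing dominates C: A at C1 (2>1); B at C4 (11>9); D at C4 (11>4); E at C4 (11>5).
D is not dominated — it holds its own against A at C1 (10>1); B at C1 (10>4); C at C1 (10>2); E at C1 (10>9).
Nothing dominates E: A at C1 (9>1); B at C1 (9>4); C at C1 (9>2); D at C3 (9>5).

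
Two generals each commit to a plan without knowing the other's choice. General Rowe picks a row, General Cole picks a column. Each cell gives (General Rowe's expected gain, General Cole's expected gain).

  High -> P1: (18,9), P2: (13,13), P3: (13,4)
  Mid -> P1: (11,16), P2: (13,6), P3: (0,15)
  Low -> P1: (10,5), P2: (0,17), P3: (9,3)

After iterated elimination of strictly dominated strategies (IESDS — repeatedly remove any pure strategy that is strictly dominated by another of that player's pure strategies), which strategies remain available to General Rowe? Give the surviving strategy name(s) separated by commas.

High, Mid

Row Low is eliminated: High beats it against every remaining column (P1: 18>10, P2: 13>0, P3: 13>9).
Column P3 is eliminated: P1 beats it against every remaining row (High: 9>4, Mid: 16>15).
Among the remaining strategies, none is strictly dominated by another pure strategy of the same player, so the elimination stops.
Surviving strategies — General Rowe: {High, Mid}; General Cole: {P1, P2}.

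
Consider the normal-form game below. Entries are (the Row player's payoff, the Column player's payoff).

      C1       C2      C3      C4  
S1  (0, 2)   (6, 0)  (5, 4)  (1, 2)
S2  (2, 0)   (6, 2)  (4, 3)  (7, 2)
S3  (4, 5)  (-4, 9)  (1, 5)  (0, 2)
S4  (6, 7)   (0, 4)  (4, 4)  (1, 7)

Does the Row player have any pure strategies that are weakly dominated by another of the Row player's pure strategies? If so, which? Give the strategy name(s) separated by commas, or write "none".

S1 is not dominated — it holds its own against S2 at C3 (5>4); S3 at C2 (6>-4); S4 at C2 (6>0).
Nothing dominates S2: S1 at C1 (2>0); S3 at C2 (6>-4); S4 at C2 (6>0).
S3 is weakly dominated by S4 (C1: 6>4, C2: 0>-4, C3: 4>1, C4: 1>0).
Nothing dominates S4: S1 at C1 (6>0); S2 at C1 (6>2); S3 at C1 (6>4).

S3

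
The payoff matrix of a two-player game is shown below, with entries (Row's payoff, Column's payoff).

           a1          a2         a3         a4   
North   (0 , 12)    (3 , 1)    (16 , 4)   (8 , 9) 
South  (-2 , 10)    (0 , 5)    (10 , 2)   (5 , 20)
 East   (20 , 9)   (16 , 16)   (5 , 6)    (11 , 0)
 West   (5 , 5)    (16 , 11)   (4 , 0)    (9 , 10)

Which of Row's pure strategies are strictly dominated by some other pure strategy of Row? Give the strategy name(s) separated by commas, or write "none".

North is not dominated — it holds its own against South at a1 (0>-2); East at a3 (16>5); West at a3 (16>4).
South: dominated, since North does at least as well everywhere (a1: 0>-2, a2: 3>0, a3: 16>10, a4: 8>5).
East is not dominated — it holds its own against North at a1 (20>0); South at a1 (20>-2); West at a1 (20>5).
West: no other strategy beats it everywhere (North at a1 (5>0); South at a1 (5>-2); East at a2 (16=16)).

South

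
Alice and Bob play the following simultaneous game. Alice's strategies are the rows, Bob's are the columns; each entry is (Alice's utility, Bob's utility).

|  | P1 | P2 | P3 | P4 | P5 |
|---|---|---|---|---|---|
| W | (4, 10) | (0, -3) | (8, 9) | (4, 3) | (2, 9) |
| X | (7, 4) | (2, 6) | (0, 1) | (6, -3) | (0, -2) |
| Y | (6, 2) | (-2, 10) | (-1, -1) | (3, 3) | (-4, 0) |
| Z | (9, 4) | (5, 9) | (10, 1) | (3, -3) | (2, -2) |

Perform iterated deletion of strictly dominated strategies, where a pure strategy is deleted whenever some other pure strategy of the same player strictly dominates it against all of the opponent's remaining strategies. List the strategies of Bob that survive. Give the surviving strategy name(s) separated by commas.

For Alice, X strictly dominates Y on the remaining columns (P1: 7>6, P2: 2>-2, P3: 0>-1, P4: 6>3, P5: 0>-4); eliminate Y.
For Bob, P1 strictly dominates P3 on the remaining rows (W: 10>9, X: 4>1, Z: 4>1); eliminate P3.
Column P4 is eliminated: P1 beats it against every remaining row (W: 10>3, X: 4>-3, Z: 4>-3).
Alice's strategy X is strictly dominated by Z (P1: 9>7, P2: 5>2, P5: 2>0) and is removed.
Column P5 is eliminated: P1 beats it against every remaining row (W: 10>9, Z: 4>-2).
For Alice, Z strictly dominates W on the remaining columns (P1: 9>4, P2: 5>0); eliminate W.
Bob's strategy P1 is strictly dominated by P2 (Z: 9>4) and is removed.
Among the remaining strategies, none is strictly dominated by another pure strategy of the same player, so the elimination stops.
Surviving strategies — Alice: {Z}; Bob: {P2}.

P2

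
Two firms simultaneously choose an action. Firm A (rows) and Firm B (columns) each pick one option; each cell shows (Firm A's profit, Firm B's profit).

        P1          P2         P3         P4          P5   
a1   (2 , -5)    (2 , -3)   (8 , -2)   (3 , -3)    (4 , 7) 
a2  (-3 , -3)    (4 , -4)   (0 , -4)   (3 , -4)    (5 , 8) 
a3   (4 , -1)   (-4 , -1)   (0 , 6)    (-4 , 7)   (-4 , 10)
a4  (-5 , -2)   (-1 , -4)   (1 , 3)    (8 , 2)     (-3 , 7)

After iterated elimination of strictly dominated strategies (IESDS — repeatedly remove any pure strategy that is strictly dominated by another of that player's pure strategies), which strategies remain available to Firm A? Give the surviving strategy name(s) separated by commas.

Firm B's strategy P1 is strictly dominated by P5 (a1: 7>-5, a2: 8>-3, a3: 10>-1, a4: 7>-2) and is removed.
For Firm A, a1 strictly dominates a3 on the remaining columns (P2: 2>-4, P3: 8>0, P4: 3>-4, P5: 4>-4); eliminate a3.
For Firm B, P5 strictly dominates P2 on the remaining rows (a1: 7>-3, a2: 8>-4, a4: 7>-4); eliminate P2.
Column P3 is eliminated: P5 beats it against every remaining row (a1: 7>-2, a2: 8>-4, a4: 7>3).
Column P4 is eliminated: P5 beats it against every remaining row (a1: 7>-3, a2: 8>-4, a4: 7>2).
Row a1 is eliminated: a2 beats it against every remaining column (P5: 5>4).
Row a4 is eliminated: a2 beats it against every remaining column (P5: 5>-3).
Among the remaining strategies, none is strictly dominated by another pure strategy of the same player, so the elimination stops.
Surviving strategies — Firm A: {a2}; Firm B: {P5}.

a2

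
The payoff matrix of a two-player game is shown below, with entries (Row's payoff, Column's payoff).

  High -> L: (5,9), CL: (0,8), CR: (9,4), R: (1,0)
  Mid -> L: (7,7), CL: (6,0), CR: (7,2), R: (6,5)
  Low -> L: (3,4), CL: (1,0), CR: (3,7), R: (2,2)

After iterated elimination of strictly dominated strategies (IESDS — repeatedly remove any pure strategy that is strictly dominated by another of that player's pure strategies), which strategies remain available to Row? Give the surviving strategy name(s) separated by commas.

Mid

For Row, Mid strictly dominates Low on the remaining columns (L: 7>3, CL: 6>1, CR: 7>3, R: 6>2); eliminate Low.
Column's strategy CL is strictly dominated by L (High: 9>8, Mid: 7>0) and is removed.
Column's strategy CR is strictly dominated by L (High: 9>4, Mid: 7>2) and is removed.
Row High is eliminated: Mid beats it against every remaining column (L: 7>5, R: 6>1).
For Column, L strictly dominates R on the remaining rows (Mid: 7>5); eliminate R.
Among the remaining strategies, none is strictly dominated by another pure strategy of the same player, so the elimination stops.
Surviving strategies — Row: {Mid}; Column: {L}.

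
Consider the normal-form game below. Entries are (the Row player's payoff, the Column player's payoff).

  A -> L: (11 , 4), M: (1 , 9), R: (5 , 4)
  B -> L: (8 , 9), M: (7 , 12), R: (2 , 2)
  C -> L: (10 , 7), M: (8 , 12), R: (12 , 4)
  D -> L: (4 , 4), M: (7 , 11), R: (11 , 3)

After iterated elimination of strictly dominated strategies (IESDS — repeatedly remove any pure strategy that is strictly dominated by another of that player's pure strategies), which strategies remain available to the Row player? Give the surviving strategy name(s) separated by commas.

Row B is eliminated: C beats it against every remaining column (L: 10>8, M: 8>7, R: 12>2).
Row D is eliminated: C beats it against every remaining column (L: 10>4, M: 8>7, R: 12>11).
Column L is eliminated: M beats it against every remaining row (A: 9>4, C: 12>7).
The Row player's strategy A is strictly dominated by C (M: 8>1, R: 12>5) and is removed.
For the Column player, M strictly dominates R on the remaining rows (C: 12>4); eliminate R.
Among the remaining strategies, none is strictly dominated by another pure strategy of the same player, so the elimination stops.
Surviving strategies — the Row player: {C}; the Column player: {M}.

C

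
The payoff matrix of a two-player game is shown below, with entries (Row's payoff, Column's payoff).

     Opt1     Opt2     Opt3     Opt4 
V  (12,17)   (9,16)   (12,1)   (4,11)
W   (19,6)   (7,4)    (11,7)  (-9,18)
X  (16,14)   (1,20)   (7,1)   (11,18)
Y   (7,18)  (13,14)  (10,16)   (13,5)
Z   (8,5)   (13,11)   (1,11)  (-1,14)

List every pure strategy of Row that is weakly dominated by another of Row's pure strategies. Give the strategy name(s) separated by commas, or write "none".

V is not dominated — it holds its own against W at Opt2 (9>7); X at Opt2 (9>1); Y at Opt1 (12>7); Z at Opt1 (12>8).
W: no other strategy beats it everywhere (V at Opt1 (19>12); X at Opt1 (19>16); Y at Opt1 (19>7); Z at Opt1 (19>8)).
Nothing dominates X: V at Opt1 (16>12); W at Opt4 (11>-9); Y at Opt1 (16>7); Z at Opt1 (16>8).
Nothing dominates Y: V at Opt2 (13>9); W at Opt2 (13>7); X at Opt2 (13>1); Z at Opt3 (10>1).
Z: no other strategy beats it everywhere (V at Opt2 (13>9); W at Opt2 (13>7); X at Opt2 (13>1); Y at Opt1 (8>7)).

none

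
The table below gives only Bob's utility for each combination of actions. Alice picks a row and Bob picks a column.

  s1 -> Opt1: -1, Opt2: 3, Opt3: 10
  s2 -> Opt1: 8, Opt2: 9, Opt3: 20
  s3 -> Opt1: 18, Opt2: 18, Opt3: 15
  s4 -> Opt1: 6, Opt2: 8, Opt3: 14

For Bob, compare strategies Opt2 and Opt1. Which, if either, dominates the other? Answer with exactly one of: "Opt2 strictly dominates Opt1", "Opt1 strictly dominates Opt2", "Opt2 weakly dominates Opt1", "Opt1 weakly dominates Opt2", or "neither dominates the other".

Opt2's payoffs vs Opt1's, by Alice's action — s1: 3>-1, s2: 9>8, s3: 18=18, s4: 8>6.
Opt2 is at least as good everywhere and strictly better somewhere (tied only at s3), so Opt2 weakly but not strictly dominates Opt1.

Opt2 weakly dominates Opt1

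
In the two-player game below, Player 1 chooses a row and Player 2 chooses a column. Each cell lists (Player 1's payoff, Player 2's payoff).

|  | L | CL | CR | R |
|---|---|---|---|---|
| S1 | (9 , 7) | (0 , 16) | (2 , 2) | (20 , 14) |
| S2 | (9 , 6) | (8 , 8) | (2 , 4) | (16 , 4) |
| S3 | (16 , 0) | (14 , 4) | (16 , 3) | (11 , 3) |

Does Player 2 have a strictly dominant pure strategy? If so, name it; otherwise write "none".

CL vs L: S1: 16>7, S2: 8>6, S3: 4>0.
CL vs CR: S1: 16>2, S2: 8>4, S3: 4>3.
CL vs R: S1: 16>14, S2: 8>4, S3: 4>3.
CL strictly beats every other strategy against every opponent action, so it is strictly dominant.

CL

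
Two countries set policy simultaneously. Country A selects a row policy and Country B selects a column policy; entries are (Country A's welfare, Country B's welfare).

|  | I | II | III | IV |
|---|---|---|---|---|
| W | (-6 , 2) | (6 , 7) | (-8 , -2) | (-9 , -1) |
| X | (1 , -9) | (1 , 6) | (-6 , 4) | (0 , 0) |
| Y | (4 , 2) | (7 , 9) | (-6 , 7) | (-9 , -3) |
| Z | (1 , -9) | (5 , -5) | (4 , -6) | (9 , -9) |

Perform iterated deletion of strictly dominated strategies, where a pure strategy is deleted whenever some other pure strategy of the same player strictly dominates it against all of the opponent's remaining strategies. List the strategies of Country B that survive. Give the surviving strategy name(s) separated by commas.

For Country B, II strictly dominates I on the remaining rows (W: 7>2, X: 6>-9, Y: 9>2, Z: -5>-9); eliminate I.
For Country A, Z strictly dominates X on the remaining columns (II: 5>1, III: 4>-6, IV: 9>0); eliminate X.
Country B's strategy III is strictly dominated by II (W: 7>-2, Y: 9>7, Z: -5>-6) and is removed.
For Country B, II strictly dominates IV on the remaining rows (W: 7>-1, Y: 9>-3, Z: -5>-9); eliminate IV.
Country A's strategy W is strictly dominated by Y (II: 7>6) and is removed.
Row Z is eliminated: Y beats it against every remaining column (II: 7>5).
Among the remaining strategies, none is strictly dominated by another pure strategy of the same player, so the elimination stops.
Surviving strategies — Country A: {Y}; Country B: {II}.

II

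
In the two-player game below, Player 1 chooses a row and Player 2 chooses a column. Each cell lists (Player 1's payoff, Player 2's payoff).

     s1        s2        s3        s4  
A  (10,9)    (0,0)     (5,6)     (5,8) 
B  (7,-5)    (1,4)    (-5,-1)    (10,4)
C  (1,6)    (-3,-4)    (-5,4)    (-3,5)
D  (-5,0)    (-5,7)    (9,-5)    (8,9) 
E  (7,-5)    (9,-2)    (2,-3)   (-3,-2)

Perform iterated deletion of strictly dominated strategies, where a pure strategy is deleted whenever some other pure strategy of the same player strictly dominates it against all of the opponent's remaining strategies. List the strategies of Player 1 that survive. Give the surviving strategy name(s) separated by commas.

Player 1's strategy C is strictly dominated by A (s1: 10>1, s2: 0>-3, s3: 5>-5, s4: 5>-3) and is removed.
Column s3 is eliminated: s4 beats it against every remaining row (A: 8>6, B: 4>-1, D: 9>-5, E: -2>-3).
Row D is eliminated: B beats it against every remaining column (s1: 7>-5, s2: 1>-5, s4: 10>8).
Among the remaining strategies, none is strictly dominated by another pure strategy of the same player, so the elimination stops.
Surviving strategies — Player 1: {A, B, E}; Player 2: {s1, s2, s4}.

A, B, E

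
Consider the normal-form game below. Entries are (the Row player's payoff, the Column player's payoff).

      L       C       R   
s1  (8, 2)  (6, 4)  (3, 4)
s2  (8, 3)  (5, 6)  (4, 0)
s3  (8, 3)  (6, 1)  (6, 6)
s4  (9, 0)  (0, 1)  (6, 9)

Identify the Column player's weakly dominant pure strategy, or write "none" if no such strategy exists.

L fails to dominate C at s1 (2<4).
C fails to dominate L at s3 (1<3).
R fails to dominate L at s2 (0<3).
No single strategy dominates all the others.

none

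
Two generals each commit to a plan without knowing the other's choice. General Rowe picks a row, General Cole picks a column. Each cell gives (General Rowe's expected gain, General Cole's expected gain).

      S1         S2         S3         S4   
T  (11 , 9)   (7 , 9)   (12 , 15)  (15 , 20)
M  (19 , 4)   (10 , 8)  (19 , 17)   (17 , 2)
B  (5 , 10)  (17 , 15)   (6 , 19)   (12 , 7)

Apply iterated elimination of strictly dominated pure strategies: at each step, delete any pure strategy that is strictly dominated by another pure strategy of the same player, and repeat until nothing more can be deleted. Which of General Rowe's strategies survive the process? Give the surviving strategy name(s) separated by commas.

Row T is eliminated: M beats it against every remaining column (S1: 19>11, S2: 10>7, S3: 19>12, S4: 17>15).
Column S1 is eliminated: S2 beats it against every remaining row (M: 8>4, B: 15>10).
For General Cole, S3 strictly dominates S2 on the remaining rows (M: 17>8, B: 19>15); eliminate S2.
For General Rowe, M strictly dominates B on the remaining columns (S3: 19>6, S4: 17>12); eliminate B.
General Cole's strategy S4 is strictly dominated by S3 (M: 17>2) and is removed.
Among the remaining strategies, none is strictly dominated by another pure strategy of the same player, so the elimination stops.
Surviving strategies — General Rowe: {M}; General Cole: {S3}.

M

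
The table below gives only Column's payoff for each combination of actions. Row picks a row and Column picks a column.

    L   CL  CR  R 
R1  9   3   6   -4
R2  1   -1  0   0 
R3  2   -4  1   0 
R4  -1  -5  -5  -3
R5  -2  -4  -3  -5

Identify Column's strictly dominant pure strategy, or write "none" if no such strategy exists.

L

L vs CL: R1: 9>3, R2: 1>-1, R3: 2>-4, R4: -1>-5, R5: -2>-4.
L vs CR: R1: 9>6, R2: 1>0, R3: 2>1, R4: -1>-5, R5: -2>-3.
L vs R: R1: 9>-4, R2: 1>0, R3: 2>0, R4: -1>-3, R5: -2>-5.
L strictly beats every other strategy against every opponent action, so it is strictly dominant.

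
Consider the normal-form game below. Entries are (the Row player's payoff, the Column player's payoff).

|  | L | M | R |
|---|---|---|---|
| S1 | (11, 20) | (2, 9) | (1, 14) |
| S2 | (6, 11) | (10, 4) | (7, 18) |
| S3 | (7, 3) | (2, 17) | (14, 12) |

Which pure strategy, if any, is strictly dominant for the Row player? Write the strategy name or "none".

S1 fails to dominate S2 at M (2<10).
S2 fails to dominate S1 at L (6<11).
S3 fails to dominate S1 at L (7<11).
No single strategy dominates all the others.

none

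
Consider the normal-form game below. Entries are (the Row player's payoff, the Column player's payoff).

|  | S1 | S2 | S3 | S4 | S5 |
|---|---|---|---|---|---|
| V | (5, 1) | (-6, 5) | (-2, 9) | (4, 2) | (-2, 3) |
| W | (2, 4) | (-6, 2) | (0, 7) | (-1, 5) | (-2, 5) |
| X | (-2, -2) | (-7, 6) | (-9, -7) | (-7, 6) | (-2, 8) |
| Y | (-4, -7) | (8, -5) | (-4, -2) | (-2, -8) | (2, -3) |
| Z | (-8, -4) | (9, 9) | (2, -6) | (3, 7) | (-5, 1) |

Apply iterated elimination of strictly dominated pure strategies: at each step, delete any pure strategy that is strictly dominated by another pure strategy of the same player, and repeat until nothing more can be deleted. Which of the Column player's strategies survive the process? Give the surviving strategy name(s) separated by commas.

The Column player's strategy S1 is strictly dominated by S5 (V: 3>1, W: 5>4, X: 8>-2, Y: -3>-7, Z: 1>-4) and is removed.
For the Row player, Y strictly dominates X on the remaining columns (S2: 8>-7, S3: -4>-9, S4: -2>-7, S5: 2>-2); eliminate X.
Among the remaining strategies, none is strictly dominated by another pure strategy of the same player, so the elimination stops.
Surviving strategies — the Row player: {V, W, Y, Z}; the Column player: {S2, S3, S4, S5}.

S2, S3, S4, S5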